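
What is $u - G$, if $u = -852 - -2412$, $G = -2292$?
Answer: $3852$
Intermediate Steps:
$u = 1560$ ($u = -852 + 2412 = 1560$)
$u - G = 1560 - -2292 = 1560 + 2292 = 3852$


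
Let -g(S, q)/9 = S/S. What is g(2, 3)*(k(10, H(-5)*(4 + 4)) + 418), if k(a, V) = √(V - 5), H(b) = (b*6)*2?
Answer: -3762 - 9*I*√485 ≈ -3762.0 - 198.2*I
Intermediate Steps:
g(S, q) = -9 (g(S, q) = -9*S/S = -9*1 = -9)
H(b) = 12*b (H(b) = (6*b)*2 = 12*b)
k(a, V) = √(-5 + V)
g(2, 3)*(k(10, H(-5)*(4 + 4)) + 418) = -9*(√(-5 + (12*(-5))*(4 + 4)) + 418) = -9*(√(-5 - 60*8) + 418) = -9*(√(-5 - 480) + 418) = -9*(√(-485) + 418) = -9*(I*√485 + 418) = -9*(418 + I*√485) = -3762 - 9*I*√485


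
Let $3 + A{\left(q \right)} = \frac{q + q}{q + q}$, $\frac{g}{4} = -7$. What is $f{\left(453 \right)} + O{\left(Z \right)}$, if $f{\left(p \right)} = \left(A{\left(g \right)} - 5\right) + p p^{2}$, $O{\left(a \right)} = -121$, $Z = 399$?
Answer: $92959549$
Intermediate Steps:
$g = -28$ ($g = 4 \left(-7\right) = -28$)
$A{\left(q \right)} = -2$ ($A{\left(q \right)} = -3 + \frac{q + q}{q + q} = -3 + \frac{2 q}{2 q} = -3 + 2 q \frac{1}{2 q} = -3 + 1 = -2$)
$f{\left(p \right)} = -7 + p^{3}$ ($f{\left(p \right)} = \left(-2 - 5\right) + p p^{2} = -7 + p^{3}$)
$f{\left(453 \right)} + O{\left(Z \right)} = \left(-7 + 453^{3}\right) - 121 = \left(-7 + 92959677\right) - 121 = 92959670 - 121 = 92959549$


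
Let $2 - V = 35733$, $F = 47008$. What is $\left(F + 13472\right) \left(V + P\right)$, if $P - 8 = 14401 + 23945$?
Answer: $158639040$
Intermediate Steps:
$V = -35731$ ($V = 2 - 35733 = -35731$)
$P = 38354$ ($P = 8 + \left(14401 + 23945\right) = 8 + 38346 = 38354$)
$\left(F + 13472\right) \left(V + P\right) = \left(47008 + 13472\right) \left(-35731 + 38354\right) = 60480 \cdot 2623 = 158639040$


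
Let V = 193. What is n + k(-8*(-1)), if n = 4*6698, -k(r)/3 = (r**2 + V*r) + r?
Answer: 21944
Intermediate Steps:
k(r) = -582*r - 3*r**2 (k(r) = -3*((r**2 + 193*r) + r) = -3*(r**2 + 194*r) = -582*r - 3*r**2)
n = 26792
n + k(-8*(-1)) = 26792 - 3*(-8*(-1))*(194 - 8*(-1)) = 26792 - 3*8*(194 + 8) = 26792 - 3*8*202 = 26792 - 4848 = 21944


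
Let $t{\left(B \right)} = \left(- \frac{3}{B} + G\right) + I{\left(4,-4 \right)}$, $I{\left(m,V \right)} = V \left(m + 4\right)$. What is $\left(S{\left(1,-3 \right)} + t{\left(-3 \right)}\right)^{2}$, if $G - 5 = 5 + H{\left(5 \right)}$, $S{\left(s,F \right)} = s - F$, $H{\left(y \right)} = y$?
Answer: $144$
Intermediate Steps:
$I{\left(m,V \right)} = V \left(4 + m\right)$
$G = 15$ ($G = 5 + \left(5 + 5\right) = 5 + 10 = 15$)
$t{\left(B \right)} = -17 - \frac{3}{B}$ ($t{\left(B \right)} = \left(- \frac{3}{B} + 15\right) - 4 \left(4 + 4\right) = \left(15 - \frac{3}{B}\right) - 32 = -17 - \frac{3}{B}$)
$\left(S{\left(1,-3 \right)} + t{\left(-3 \right)}\right)^{2} = \left(\left(1 - -3\right) - \left(17 + \frac{3}{-3}\right)\right)^{2} = \left(\left(1 + 3\right) - 16\right)^{2} = \left(4 + \left(-17 + 1\right)\right)^{2} = \left(4 - 16\right)^{2} = \left(-12\right)^{2} = 144$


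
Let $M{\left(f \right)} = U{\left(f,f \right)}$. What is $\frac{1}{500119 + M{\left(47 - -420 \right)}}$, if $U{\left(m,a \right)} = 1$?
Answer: $\frac{1}{500120} \approx 1.9995 \cdot 10^{-6}$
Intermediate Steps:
$M{\left(f \right)} = 1$
$\frac{1}{500119 + M{\left(47 - -420 \right)}} = \frac{1}{500119 + 1} = \frac{1}{500120}$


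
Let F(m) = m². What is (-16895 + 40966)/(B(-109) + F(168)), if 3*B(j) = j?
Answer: 72213/84563 ≈ 0.85396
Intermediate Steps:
B(j) = j/3
(-16895 + 40966)/(B(-109) + F(168)) = (-16895 + 40966)/((⅓)*(-109) + 168²) = 24071/(-109/3 + 28224) = 24071/(84563/3) = 24071*(3/84563) = 72213/84563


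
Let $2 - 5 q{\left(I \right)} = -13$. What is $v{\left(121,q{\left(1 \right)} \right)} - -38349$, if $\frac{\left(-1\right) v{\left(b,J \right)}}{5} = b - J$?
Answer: $37759$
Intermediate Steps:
$q{\left(I \right)} = 3$ ($q{\left(I \right)} = \frac{2}{5} - - \frac{13}{5} = \frac{2}{5} + \frac{13}{5} = 3$)
$v{\left(b,J \right)} = - 5 b + 5 J$ ($v{\left(b,J \right)} = - 5 \left(b - J\right) = - 5 b + 5 J$)
$v{\left(121,q{\left(1 \right)} \right)} - -38349 = \left(\left(-5\right) 121 + 5 \cdot 3\right) - -38349 = \left(-605 + 15\right) + 38349 = -590 + 38349 = 37759$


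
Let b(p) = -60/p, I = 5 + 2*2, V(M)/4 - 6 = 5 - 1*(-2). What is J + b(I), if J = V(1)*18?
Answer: 2788/3 ≈ 929.33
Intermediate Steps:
V(M) = 52 (V(M) = 24 + 4*(5 - 1*(-2)) = 24 + 4*(5 + 2) = 24 + 4*7 = 24 + 28 = 52)
J = 936 (J = 52*18 = 936)
I = 9 (I = 5 + 4 = 9)
J + b(I) = 936 - 60/9 = 936 - 60*1/9 = 936 - 20/3 = 2788/3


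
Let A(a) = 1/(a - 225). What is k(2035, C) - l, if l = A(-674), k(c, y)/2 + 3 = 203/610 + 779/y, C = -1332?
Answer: -1187534993/182613870 ≈ -6.5030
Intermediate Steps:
A(a) = 1/(-225 + a)
k(c, y) = -1627/305 + 1558/y (k(c, y) = -6 + 2*(203/610 + 779/y) = -6 + (203/305 + 1558/y) = -1627/305 + 1558/y)
l = -1/899 (l = 1/(-225 - 674) = 1/(-899) = -1/899 ≈ -0.0011123)
k(2035, C) - l = (-1627/305 + 1558/(-1332)) - 1*(-1/899) = (-1627/305 + 1558*(-1/1332)) + 1/899 = (-1627/305 - 779/666) + 1/899 = -1321177/203130 + 1/899 = -1187534993/182613870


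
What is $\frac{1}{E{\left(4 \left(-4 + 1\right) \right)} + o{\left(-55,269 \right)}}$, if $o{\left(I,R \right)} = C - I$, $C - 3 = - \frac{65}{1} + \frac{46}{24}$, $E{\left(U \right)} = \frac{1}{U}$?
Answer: $- \frac{6}{31} \approx -0.19355$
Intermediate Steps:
$C = - \frac{721}{12}$ ($C = 3 + \left(- \frac{65}{1} + \frac{46}{24}\right) = 3 + \left(\left(-65\right) 1 + 46 \cdot \frac{1}{24}\right) = 3 + \left(-65 + \frac{23}{12}\right) = 3 - \frac{757}{12} = - \frac{721}{12} \approx -60.083$)
$o{\left(I,R \right)} = - \frac{721}{12} - I$
$\frac{1}{E{\left(4 \left(-4 + 1\right) \right)} + o{\left(-55,269 \right)}} = \frac{1}{\frac{1}{4 \left(-4 + 1\right)} - \frac{61}{12}} = \frac{1}{\frac{1}{4 \left(-3\right)} + \left(- \frac{721}{12} + 55\right)} = \frac{1}{\frac{1}{-12} - \frac{61}{12}} = \frac{1}{- \frac{1}{12} - \frac{61}{12}} = \frac{1}{- \frac{31}{6}} = - \frac{6}{31}$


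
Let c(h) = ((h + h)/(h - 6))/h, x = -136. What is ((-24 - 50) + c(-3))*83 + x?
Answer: -56668/9 ≈ -6296.4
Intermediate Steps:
c(h) = 2/(-6 + h) (c(h) = ((2*h)/(-6 + h))/h = (2*h/(-6 + h))/h = 2/(-6 + h))
((-24 - 50) + c(-3))*83 + x = ((-24 - 50) + 2/(-6 - 3))*83 - 136 = (-74 + 2/(-9))*83 - 136 = (-74 + 2*(-1/9))*83 - 136 = (-74 - 2/9)*83 - 136 = -668/9*83 - 136 = -55444/9 - 136 = -56668/9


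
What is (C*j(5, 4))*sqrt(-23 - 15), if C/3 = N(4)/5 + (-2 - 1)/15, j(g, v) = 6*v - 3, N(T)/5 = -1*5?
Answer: -1638*I*sqrt(38)/5 ≈ -2019.5*I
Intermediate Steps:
N(T) = -25 (N(T) = 5*(-1*5) = 5*(-5) = -25)
j(g, v) = -3 + 6*v
C = -78/5 (C = 3*(-25/5 + (-2 - 1)/15) = 3*(-25*1/5 - 3*1/15) = 3*(-5 - 1/5) = 3*(-26/5) = -78/5 ≈ -15.600)
(C*j(5, 4))*sqrt(-23 - 15) = (-78*(-3 + 6*4)/5)*sqrt(-23 - 15) = (-78*(-3 + 24)/5)*sqrt(-38) = (-78/5*21)*(I*sqrt(38)) = -1638*I*sqrt(38)/5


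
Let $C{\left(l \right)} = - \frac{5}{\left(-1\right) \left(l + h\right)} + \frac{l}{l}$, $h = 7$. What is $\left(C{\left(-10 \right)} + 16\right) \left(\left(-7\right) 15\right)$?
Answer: $-1610$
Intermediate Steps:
$C{\left(l \right)} = 1 - \frac{5}{-7 - l}$ ($C{\left(l \right)} = - \frac{5}{\left(-1\right) \left(l + 7\right)} + \frac{l}{l} = - \frac{5}{\left(-1\right) \left(7 + l\right)} + 1 = - \frac{5}{-7 - l} + 1 = 1 - \frac{5}{-7 - l}$)
$\left(C{\left(-10 \right)} + 16\right) \left(\left(-7\right) 15\right) = \left(\frac{12 - 10}{7 - 10} + 16\right) \left(\left(-7\right) 15\right) = \left(\frac{1}{-3} \cdot 2 + 16\right) \left(-105\right) = \left(\left(- \frac{1}{3}\right) 2 + 16\right) \left(-105\right) = \left(- \frac{2}{3} + 16\right) \left(-105\right) = \frac{46}{3} \left(-105\right) = -1610$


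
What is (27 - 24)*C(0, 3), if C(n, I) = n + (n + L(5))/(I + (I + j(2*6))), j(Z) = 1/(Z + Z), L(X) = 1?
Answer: 72/145 ≈ 0.49655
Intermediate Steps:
j(Z) = 1/(2*Z)
C(n, I) = n + (1 + n)/(1/24 + 2*I) (C(n, I) = n + (n + 1)/(I + (I + 1/(2*((2*6))))) = n + (1 + n)/(I + (I + (½)/12)) = n + (1 + n)/(I + (I + (½)*(1/12))) = n + (1 + n)/(I + (I + 1/24)) = n + (1 + n)/(I + (1/24 + I)) = n + (1 + n)/(1/24 + 2*I))
(27 - 24)*C(0, 3) = (27 - 24)*((24 + 25*0 + 48*3*0)/(1 + 48*3)) = 3*((24 + 0 + 0)/(1 + 144)) = 3*(24/145) = 72/145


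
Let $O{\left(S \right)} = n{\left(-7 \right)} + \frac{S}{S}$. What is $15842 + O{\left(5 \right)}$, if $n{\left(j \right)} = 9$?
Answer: $15852$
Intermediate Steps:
$O{\left(S \right)} = 10$ ($O{\left(S \right)} = 9 + \frac{S}{S} = 9 + 1 = 10$)
$15842 + O{\left(5 \right)} = 15842 + 10 = 15852$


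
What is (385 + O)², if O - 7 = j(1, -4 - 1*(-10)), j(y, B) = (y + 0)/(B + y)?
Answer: 7535025/49 ≈ 1.5378e+5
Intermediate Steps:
j(y, B) = y/(B + y)
O = 50/7 (O = 7 + 1/((-4 - 1*(-10)) + 1) = 7 + 1/((-4 + 10) + 1) = 7 + 1/(6 + 1) = 7 + 1/7 = 7 + 1*(⅐) = 7 + ⅐ = 50/7 ≈ 7.1429)
(385 + O)² = (385 + 50/7)² = (2745/7)² = 7535025/49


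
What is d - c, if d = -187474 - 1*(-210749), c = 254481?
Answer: -231206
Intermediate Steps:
d = 23275 (d = -187474 + 210749 = 23275)
d - c = 23275 - 1*254481 = 23275 - 254481 = -231206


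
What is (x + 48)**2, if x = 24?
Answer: 5184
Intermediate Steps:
(x + 48)**2 = (24 + 48)**2 = 72**2 = 5184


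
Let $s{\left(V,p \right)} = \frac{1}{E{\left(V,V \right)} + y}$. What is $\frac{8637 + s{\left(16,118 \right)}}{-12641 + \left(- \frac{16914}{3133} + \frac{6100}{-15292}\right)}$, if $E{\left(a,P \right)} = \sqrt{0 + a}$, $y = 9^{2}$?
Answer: $- \frac{4396601807507}{6437751218805} \approx -0.68294$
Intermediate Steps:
$y = 81$
$E{\left(a,P \right)} = \sqrt{a}$
$s{\left(V,p \right)} = \frac{1}{81 + \sqrt{V}}$ ($s{\left(V,p \right)} = \frac{1}{\sqrt{V} + 81} = \frac{1}{81 + \sqrt{V}}$)
$\frac{8637 + s{\left(16,118 \right)}}{-12641 + \left(- \frac{16914}{3133} + \frac{6100}{-15292}\right)} = \frac{8637 + \frac{1}{81 + \sqrt{16}}}{-12641 + \left(- \frac{16914}{3133} + \frac{6100}{-15292}\right)} = \frac{8637 + \frac{1}{81 + 4}}{-12641 + \left(\left(-16914\right) \frac{1}{3133} + 6100 \left(- \frac{1}{15292}\right)\right)} = \frac{8637 + \frac{1}{85}}{-12641 - \frac{69440047}{11977459}} = \frac{734146}{85 \left(- \frac{151476499266}{11977459}\right)} = \frac{734146}{85} \left(- \frac{11977459}{151476499266}\right) = - \frac{4396601807507}{6437751218805}$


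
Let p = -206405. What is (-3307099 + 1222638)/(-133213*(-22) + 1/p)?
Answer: -430243172705/604908243829 ≈ -0.71125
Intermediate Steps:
(-3307099 + 1222638)/(-133213*(-22) + 1/p) = (-3307099 + 1222638)/(-133213*(-22) + 1/(-206405)) = -2084461/(2930686 - 1/206405) = -2084461/604908243829/206405 = -2084461*206405/604908243829 = -430243172705/604908243829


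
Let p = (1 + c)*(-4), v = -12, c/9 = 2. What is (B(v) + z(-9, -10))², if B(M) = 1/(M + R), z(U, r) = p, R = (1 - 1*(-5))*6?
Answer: 3323329/576 ≈ 5769.7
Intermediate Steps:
c = 18 (c = 9*2 = 18)
p = -76 (p = (1 + 18)*(-4) = 19*(-4) = -76)
R = 36 (R = (1 + 5)*6 = 6*6 = 36)
z(U, r) = -76
B(M) = 1/(36 + M) (B(M) = 1/(M + 36) = 1/(36 + M))
(B(v) + z(-9, -10))² = (1/(36 - 12) - 76)² = (1/24 - 76)² = (-1823/24)² = 3323329/576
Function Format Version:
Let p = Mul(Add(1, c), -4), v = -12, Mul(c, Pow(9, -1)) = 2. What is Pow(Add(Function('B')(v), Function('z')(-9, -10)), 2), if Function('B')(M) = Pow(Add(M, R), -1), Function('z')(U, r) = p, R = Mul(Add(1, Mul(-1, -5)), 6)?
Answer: Rational(3323329, 576) ≈ 5769.7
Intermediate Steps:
c = 18 (c = Mul(9, 2) = 18)
p = -76 (p = Mul(Add(1, 18), -4) = Mul(19, -4) = -76)
R = 36 (R = Mul(Add(1, 5), 6) = Mul(6, 6) = 36)
Function('z')(U, r) = -76
Function('B')(M) = Pow(Add(36, M), -1) (Function('B')(M) = Pow(Add(M, 36), -1) = Pow(Add(36, M), -1))
Pow(Add(Function('B')(v), Function('z')(-9, -10)), 2) = Pow(Add(Pow(Add(36, -12), -1), -76), 2) = Pow(Add(Pow(24, -1), -76), 2) = Pow(Add(Rational(1, 24), -76), 2) = Pow(Rational(-1823, 24), 2) = Rational(3323329, 576)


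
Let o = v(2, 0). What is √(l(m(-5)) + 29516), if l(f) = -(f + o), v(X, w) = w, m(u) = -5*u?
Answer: √29491 ≈ 171.73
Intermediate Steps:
o = 0
l(f) = -f (l(f) = -(f + 0) = -f)
√(l(m(-5)) + 29516) = √(-(-5)*(-5) + 29516) = √(-1*25 + 29516) = √(-25 + 29516) = √29491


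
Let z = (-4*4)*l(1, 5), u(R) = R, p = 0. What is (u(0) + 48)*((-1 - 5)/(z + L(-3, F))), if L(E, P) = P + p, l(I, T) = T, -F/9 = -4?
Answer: 72/11 ≈ 6.5455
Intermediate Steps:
F = 36 (F = -9*(-4) = 36)
L(E, P) = P (L(E, P) = P + 0 = P)
z = -80 (z = -4*4*5 = -16*5 = -80)
(u(0) + 48)*((-1 - 5)/(z + L(-3, F))) = (0 + 48)*((-1 - 5)/(-80 + 36)) = 48*(-6/(-44)) = 48*(-6*(-1/44)) = 48*(3/22) = 72/11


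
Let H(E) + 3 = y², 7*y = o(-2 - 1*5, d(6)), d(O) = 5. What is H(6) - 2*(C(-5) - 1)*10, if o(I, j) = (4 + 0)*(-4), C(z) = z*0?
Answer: 1089/49 ≈ 22.224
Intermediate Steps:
C(z) = 0
o(I, j) = -16 (o(I, j) = 4*(-4) = -16)
y = -16/7 (y = (⅐)*(-16) = -16/7 ≈ -2.2857)
H(E) = 109/49 (H(E) = -3 + (-16/7)² = -3 + 256/49 = 109/49)
H(6) - 2*(C(-5) - 1)*10 = 109/49 - 2*(0 - 1)*10 = 109/49 - 2*(-1)*10 = 109/49 + 2*10 = 109/49 + 20 = 1089/49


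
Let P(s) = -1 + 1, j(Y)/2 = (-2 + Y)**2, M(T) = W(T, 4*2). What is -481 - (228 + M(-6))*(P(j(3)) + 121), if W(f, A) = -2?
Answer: -27827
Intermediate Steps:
M(T) = -2
j(Y) = 2*(-2 + Y)**2
P(s) = 0
-481 - (228 + M(-6))*(P(j(3)) + 121) = -481 - (228 - 2)*(0 + 121) = -481 - 226*121 = -481 - 1*27346 = -481 - 27346 = -27827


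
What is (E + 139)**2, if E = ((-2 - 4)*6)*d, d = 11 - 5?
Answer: 5929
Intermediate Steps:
d = 6
E = -216 (E = ((-2 - 4)*6)*6 = -6*6*6 = -36*6 = -216)
(E + 139)**2 = (-216 + 139)**2 = (-77)**2 = 5929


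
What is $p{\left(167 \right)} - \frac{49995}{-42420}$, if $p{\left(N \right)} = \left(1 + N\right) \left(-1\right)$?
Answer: $- \frac{4671}{28} \approx -166.82$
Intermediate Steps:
$p{\left(N \right)} = -1 - N$
$p{\left(167 \right)} - \frac{49995}{-42420} = \left(-1 - 167\right) - \frac{49995}{-42420} = \left(-1 - 167\right) - 49995 \left(- \frac{1}{42420}\right) = -168 - - \frac{33}{28} = -168 + \frac{33}{28} = - \frac{4671}{28}$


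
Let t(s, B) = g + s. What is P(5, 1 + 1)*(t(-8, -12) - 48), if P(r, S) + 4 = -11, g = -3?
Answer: 885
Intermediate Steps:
t(s, B) = -3 + s
P(r, S) = -15 (P(r, S) = -4 - 11 = -15)
P(5, 1 + 1)*(t(-8, -12) - 48) = -15*((-3 - 8) - 48) = -15*(-11 - 48) = -15*(-59) = 885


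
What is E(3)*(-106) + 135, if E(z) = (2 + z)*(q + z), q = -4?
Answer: 665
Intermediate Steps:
E(z) = (-4 + z)*(2 + z) (E(z) = (2 + z)*(-4 + z) = (-4 + z)*(2 + z))
E(3)*(-106) + 135 = (-8 + 3**2 - 2*3)*(-106) + 135 = (-8 + 9 - 6)*(-106) + 135 = -5*(-106) + 135 = 530 + 135 = 665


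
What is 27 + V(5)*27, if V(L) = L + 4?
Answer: 270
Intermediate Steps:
V(L) = 4 + L
27 + V(5)*27 = 27 + (4 + 5)*27 = 27 + 9*27 = 27 + 243 = 270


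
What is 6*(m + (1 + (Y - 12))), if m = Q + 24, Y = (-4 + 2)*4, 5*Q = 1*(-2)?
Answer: 138/5 ≈ 27.600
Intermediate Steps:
Q = -⅖ (Q = (1*(-2))/5 = (⅕)*(-2) = -⅖ ≈ -0.40000)
Y = -8 (Y = -2*4 = -8)
m = 118/5 (m = -⅖ + 24 = 118/5 ≈ 23.600)
6*(m + (1 + (Y - 12))) = 6*(118/5 + (1 + (-8 - 12))) = 6*(118/5 + (1 - 20)) = 6*(118/5 - 19) = 6*(23/5) = 138/5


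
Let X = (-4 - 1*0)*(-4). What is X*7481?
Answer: 119696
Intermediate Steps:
X = 16 (X = (-4 + 0)*(-4) = -4*(-4) = 16)
X*7481 = 16*7481 = 119696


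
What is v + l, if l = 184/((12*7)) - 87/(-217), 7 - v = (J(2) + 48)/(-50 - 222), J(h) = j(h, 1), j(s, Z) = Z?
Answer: 247181/25296 ≈ 9.7715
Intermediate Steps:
J(h) = 1
v = 1953/272 (v = 7 - (1 + 48)/(-50 - 222) = 7 - 49/(-272) = 7 - 49*(-1)/272 = 7 - 1*(-49/272) = 7 + 49/272 = 1953/272 ≈ 7.1801)
l = 241/93 (l = 184/84 - 87*(-1/217) = 184*(1/84) + 87/217 = 46/21 + 87/217 = 241/93 ≈ 2.5914)
v + l = 1953/272 + 241/93 = 247181/25296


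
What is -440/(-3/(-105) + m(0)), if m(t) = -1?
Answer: 7700/17 ≈ 452.94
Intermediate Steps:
-440/(-3/(-105) + m(0)) = -440/(-3/(-105) - 1) = -440/(-3*(-1/105) - 1) = -440/(1/35 - 1) = -440/(-34/35) = -440*(-35/34) = 7700/17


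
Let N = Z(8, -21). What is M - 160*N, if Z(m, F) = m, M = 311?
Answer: -969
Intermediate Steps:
N = 8
M - 160*N = 311 - 160*8 = 311 - 1280 = -969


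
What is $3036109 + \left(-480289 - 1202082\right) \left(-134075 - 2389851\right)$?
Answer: $4246182944655$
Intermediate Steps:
$3036109 + \left(-480289 - 1202082\right) \left(-134075 - 2389851\right) = 3036109 - -4246179908546 = 3036109 + 4246179908546 = 4246182944655$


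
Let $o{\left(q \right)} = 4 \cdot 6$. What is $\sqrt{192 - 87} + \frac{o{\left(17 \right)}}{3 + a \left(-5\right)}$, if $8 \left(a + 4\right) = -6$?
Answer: $\frac{96}{107} + \sqrt{105} \approx 11.144$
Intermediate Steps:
$a = - \frac{19}{4}$ ($a = -4 + \frac{1}{8} \left(-6\right) = -4 - \frac{3}{4} = - \frac{19}{4} \approx -4.75$)
$o{\left(q \right)} = 24$
$\sqrt{192 - 87} + \frac{o{\left(17 \right)}}{3 + a \left(-5\right)} = \sqrt{192 - 87} + \frac{1}{3 - - \frac{95}{4}} \cdot 24 = \sqrt{105} + \frac{1}{3 + \frac{95}{4}} \cdot 24 = \sqrt{105} + \frac{1}{\frac{107}{4}} \cdot 24 = \sqrt{105} + \frac{4}{107} \cdot 24 = \sqrt{105} + \frac{96}{107} = \frac{96}{107} + \sqrt{105}$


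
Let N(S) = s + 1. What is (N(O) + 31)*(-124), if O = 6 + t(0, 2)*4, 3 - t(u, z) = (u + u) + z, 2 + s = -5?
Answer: -3100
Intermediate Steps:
s = -7 (s = -2 - 5 = -7)
t(u, z) = 3 - z - 2*u (t(u, z) = 3 - ((u + u) + z) = 3 - (2*u + z) = 3 - (z + 2*u) = 3 + (-z - 2*u) = 3 - z - 2*u)
O = 10 (O = 6 + (3 - 1*2 - 2*0)*4 = 6 + (3 - 2 + 0)*4 = 6 + 1*4 = 6 + 4 = 10)
N(S) = -6 (N(S) = -7 + 1 = -6)
(N(O) + 31)*(-124) = (-6 + 31)*(-124) = 25*(-124) = -3100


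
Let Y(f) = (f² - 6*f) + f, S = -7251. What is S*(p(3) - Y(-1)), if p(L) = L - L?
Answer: 43506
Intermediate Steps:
p(L) = 0
Y(f) = f² - 5*f
S*(p(3) - Y(-1)) = -7251*(0 - (-1)*(-5 - 1)) = -7251*(0 - (-1)*(-6)) = -7251*(0 - 1*6) = -7251*(0 - 6) = -7251*(-6) = 43506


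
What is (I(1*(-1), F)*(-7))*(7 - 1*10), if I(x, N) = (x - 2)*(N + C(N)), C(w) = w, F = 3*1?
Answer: -378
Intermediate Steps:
F = 3
I(x, N) = 2*N*(-2 + x) (I(x, N) = (x - 2)*(N + N) = (-2 + x)*(2*N) = 2*N*(-2 + x))
(I(1*(-1), F)*(-7))*(7 - 1*10) = ((2*3*(-2 + 1*(-1)))*(-7))*(7 - 1*10) = ((2*3*(-2 - 1))*(-7))*(7 - 10) = ((2*3*(-3))*(-7))*(-3) = -18*(-7)*(-3) = 126*(-3) = -378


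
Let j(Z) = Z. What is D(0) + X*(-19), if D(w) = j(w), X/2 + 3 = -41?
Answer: 1672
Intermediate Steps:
X = -88 (X = -6 + 2*(-41) = -6 - 82 = -88)
D(w) = w
D(0) + X*(-19) = 0 - 88*(-19) = 0 + 1672 = 1672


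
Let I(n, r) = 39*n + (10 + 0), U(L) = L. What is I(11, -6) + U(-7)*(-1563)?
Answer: 11380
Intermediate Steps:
I(n, r) = 10 + 39*n (I(n, r) = 39*n + 10 = 10 + 39*n)
I(11, -6) + U(-7)*(-1563) = (10 + 39*11) - 7*(-1563) = (10 + 429) + 10941 = 439 + 10941 = 11380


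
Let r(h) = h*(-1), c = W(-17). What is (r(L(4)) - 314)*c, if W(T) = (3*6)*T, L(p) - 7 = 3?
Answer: 99144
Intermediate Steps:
L(p) = 10 (L(p) = 7 + 3 = 10)
W(T) = 18*T
c = -306 (c = 18*(-17) = -306)
r(h) = -h
(r(L(4)) - 314)*c = (-1*10 - 314)*(-306) = (-10 - 314)*(-306) = -324*(-306) = 99144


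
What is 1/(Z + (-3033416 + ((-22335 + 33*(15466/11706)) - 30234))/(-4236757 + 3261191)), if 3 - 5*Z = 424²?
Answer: -4758323165/171068554389129 ≈ -2.7815e-5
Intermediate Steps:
Z = -179773/5 (Z = ⅗ - ⅕*424² = ⅗ - ⅕*179776 = ⅗ - 179776/5 = -179773/5 ≈ -35955.)
1/(Z + (-3033416 + ((-22335 + 33*(15466/11706)) - 30234))/(-4236757 + 3261191)) = 1/(-179773/5 + (-3033416 + ((-22335 + 33*(15466/11706)) - 30234))/(-4236757 + 3261191)) = 1/(-179773/5 + (-3033416 + ((-22335 + 33*(15466*(1/11706))) - 30234))/(-975566)) = 1/(-179773/5 + (-3033416 + ((-22335 + 33*(7733/5853)) - 30234))*(-1/975566)) = 1/(-179773/5 + (-3033416 + ((-22335 + 85063/1951) - 30234))*(-1/975566)) = 1/(-179773/5 + (-3033416 + (-43490522/1951 - 30234))*(-1/975566)) = 1/(-179773/5 + (-3033416 - 102477056/1951)*(-1/975566)) = 1/(-179773/5 - 6020671672/1951*(-1/975566)) = 1/(-179773/5 + 3010335836/951664633) = 1/(-171068554389129/4758323165) = -4758323165/171068554389129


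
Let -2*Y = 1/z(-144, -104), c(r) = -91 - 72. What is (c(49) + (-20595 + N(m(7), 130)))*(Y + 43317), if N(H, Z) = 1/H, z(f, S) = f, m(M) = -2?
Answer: -57548545061/64 ≈ -8.9920e+8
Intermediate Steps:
c(r) = -163
Y = 1/288 (Y = -½/(-144) = -½*(-1/144) = 1/288 ≈ 0.0034722)
(c(49) + (-20595 + N(m(7), 130)))*(Y + 43317) = (-163 + (-20595 + 1/(-2)))*(1/288 + 43317) = (-163 + (-20595 - ½))*(12475297/288) = (-163 - 41191/2)*(12475297/288) = -41517/2*12475297/288 = -57548545061/64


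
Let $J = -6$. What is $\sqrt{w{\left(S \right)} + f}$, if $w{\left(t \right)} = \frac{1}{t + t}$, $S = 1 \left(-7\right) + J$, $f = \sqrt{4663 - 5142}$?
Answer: $\frac{\sqrt{-26 + 676 i \sqrt{479}}}{26} \approx 3.3051 + 3.3109 i$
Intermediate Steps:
$f = i \sqrt{479}$ ($f = \sqrt{-479} = i \sqrt{479} \approx 21.886 i$)
$S = -13$ ($S = 1 \left(-7\right) - 6 = -7 - 6 = -13$)
$w{\left(t \right)} = \frac{1}{2 t}$
$\sqrt{w{\left(S \right)} + f} = \sqrt{\frac{1}{2 \left(-13\right)} + i \sqrt{479}} = \sqrt{\frac{1}{2} \left(- \frac{1}{13}\right) + i \sqrt{479}} = \sqrt{- \frac{1}{26} + i \sqrt{479}}$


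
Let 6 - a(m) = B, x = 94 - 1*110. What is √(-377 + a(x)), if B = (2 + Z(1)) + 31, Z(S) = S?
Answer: 9*I*√5 ≈ 20.125*I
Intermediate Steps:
x = -16 (x = 94 - 110 = -16)
B = 34 (B = (2 + 1) + 31 = 3 + 31 = 34)
a(m) = -28 (a(m) = 6 - 1*34 = 6 - 34 = -28)
√(-377 + a(x)) = √(-377 - 28) = √(-405) = 9*I*√5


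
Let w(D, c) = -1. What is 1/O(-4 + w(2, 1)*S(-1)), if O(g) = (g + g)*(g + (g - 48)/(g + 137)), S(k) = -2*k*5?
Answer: 123/49952 ≈ 0.0024624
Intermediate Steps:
S(k) = -10*k
O(g) = 2*g*(g + (-48 + g)/(137 + g)) (O(g) = (2*g)*(g + (-48 + g)/(137 + g)) = 2*g*(g + (-48 + g)/(137 + g)))
1/O(-4 + w(2, 1)*S(-1)) = 1/(2*(-4 - (-10)*(-1))*(-48 + (-4 - (-10)*(-1))² + 138*(-4 - (-10)*(-1)))/(137 + (-4 - (-10)*(-1)))) = 1/(2*(-4 - 1*10)*(-48 + (-4 - 1*10)² + 138*(-4 - 1*10))/(137 + (-4 - 1*10))) = 1/(2*(-4 - 10)*(-48 + (-4 - 10)² + 138*(-4 - 10))/(137 + (-4 - 10))) = 1/(2*(-14)*(-48 + (-14)² + 138*(-14))/(137 - 14)) = 1/(2*(-14)*(-48 + 196 - 1932)/123) = 1/(2*(-14)*(1/123)*(-1784)) = 1/(49952/123) = 123/49952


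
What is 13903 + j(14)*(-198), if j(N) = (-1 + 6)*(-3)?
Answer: 16873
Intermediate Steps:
j(N) = -15 (j(N) = 5*(-3) = -15)
13903 + j(14)*(-198) = 13903 - 15*(-198) = 13903 + 2970 = 16873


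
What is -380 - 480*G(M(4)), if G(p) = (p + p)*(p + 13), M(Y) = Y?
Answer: -65660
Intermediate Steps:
G(p) = 2*p*(13 + p) (G(p) = (2*p)*(13 + p) = 2*p*(13 + p))
-380 - 480*G(M(4)) = -380 - 960*4*(13 + 4) = -380 - 960*4*17 = -380 - 480*136 = -380 - 65280 = -65660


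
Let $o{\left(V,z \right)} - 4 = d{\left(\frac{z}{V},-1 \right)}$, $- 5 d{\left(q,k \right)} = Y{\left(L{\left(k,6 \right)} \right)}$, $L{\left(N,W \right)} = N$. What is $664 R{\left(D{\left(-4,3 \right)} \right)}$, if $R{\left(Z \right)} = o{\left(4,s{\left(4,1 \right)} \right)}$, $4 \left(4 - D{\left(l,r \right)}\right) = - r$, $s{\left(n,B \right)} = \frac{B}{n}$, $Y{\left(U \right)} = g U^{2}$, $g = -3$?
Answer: $\frac{15272}{5} \approx 3054.4$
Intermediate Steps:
$Y{\left(U \right)} = - 3 U^{2}$
$d{\left(q,k \right)} = \frac{3 k^{2}}{5}$ ($d{\left(q,k \right)} = - \frac{\left(-3\right) k^{2}}{5} = \frac{3 k^{2}}{5}$)
$o{\left(V,z \right)} = \frac{23}{5}$ ($o{\left(V,z \right)} = 4 + \frac{3 \left(-1\right)^{2}}{5} = 4 + \frac{3}{5} \cdot 1 = 4 + \frac{3}{5} = \frac{23}{5}$)
$D{\left(l,r \right)} = 4 + \frac{r}{4}$ ($D{\left(l,r \right)} = 4 - \frac{\left(-1\right) r}{4} = 4 + \frac{r}{4}$)
$R{\left(Z \right)} = \frac{23}{5}$
$664 R{\left(D{\left(-4,3 \right)} \right)} = 664 \cdot \frac{23}{5} = \frac{15272}{5}$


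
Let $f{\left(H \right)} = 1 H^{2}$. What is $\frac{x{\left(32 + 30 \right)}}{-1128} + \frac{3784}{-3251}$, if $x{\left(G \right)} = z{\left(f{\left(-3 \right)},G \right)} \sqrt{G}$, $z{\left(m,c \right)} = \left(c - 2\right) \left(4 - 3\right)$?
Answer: $- \frac{3784}{3251} - \frac{5 \sqrt{62}}{94} \approx -1.5828$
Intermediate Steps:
$f{\left(H \right)} = H^{2}$
$z{\left(m,c \right)} = -2 + c$ ($z{\left(m,c \right)} = \left(-2 + c\right) 1 = -2 + c$)
$x{\left(G \right)} = \sqrt{G} \left(-2 + G\right)$ ($x{\left(G \right)} = \left(-2 + G\right) \sqrt{G} = \sqrt{G} \left(-2 + G\right)$)
$\frac{x{\left(32 + 30 \right)}}{-1128} + \frac{3784}{-3251} = \frac{\sqrt{32 + 30} \left(-2 + \left(32 + 30\right)\right)}{-1128} + \frac{3784}{-3251} = \sqrt{62} \left(-2 + 62\right) \left(- \frac{1}{1128}\right) + 3784 \left(- \frac{1}{3251}\right) = \sqrt{62} \cdot 60 \left(- \frac{1}{1128}\right) - \frac{3784}{3251} = 60 \sqrt{62} \left(- \frac{1}{1128}\right) - \frac{3784}{3251} = - \frac{5 \sqrt{62}}{94} - \frac{3784}{3251} = - \frac{3784}{3251} - \frac{5 \sqrt{62}}{94}$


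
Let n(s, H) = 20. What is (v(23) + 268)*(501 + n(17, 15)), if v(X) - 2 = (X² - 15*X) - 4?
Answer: 234450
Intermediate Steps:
v(X) = -2 + X² - 15*X (v(X) = 2 + ((X² - 15*X) - 4) = 2 + (-4 + X² - 15*X) = -2 + X² - 15*X)
(v(23) + 268)*(501 + n(17, 15)) = ((-2 + 23² - 15*23) + 268)*(501 + 20) = ((-2 + 529 - 345) + 268)*521 = (182 + 268)*521 = 450*521 = 234450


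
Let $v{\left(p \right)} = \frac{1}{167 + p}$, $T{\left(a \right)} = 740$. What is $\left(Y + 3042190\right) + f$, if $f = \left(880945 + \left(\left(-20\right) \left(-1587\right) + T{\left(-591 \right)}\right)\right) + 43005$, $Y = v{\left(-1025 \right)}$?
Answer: $\frac{3430815959}{858} \approx 3.9986 \cdot 10^{6}$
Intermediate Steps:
$Y = - \frac{1}{858}$ ($Y = \frac{1}{167 - 1025} = \frac{1}{-858} = - \frac{1}{858} \approx -0.0011655$)
$f = 956430$ ($f = \left(880945 + \left(\left(-20\right) \left(-1587\right) + 740\right)\right) + 43005 = \left(880945 + \left(31740 + 740\right)\right) + 43005 = \left(880945 + 32480\right) + 43005 = 913425 + 43005 = 956430$)
$\left(Y + 3042190\right) + f = \left(- \frac{1}{858} + 3042190\right) + 956430 = \frac{2610199019}{858} + 956430 = \frac{3430815959}{858}$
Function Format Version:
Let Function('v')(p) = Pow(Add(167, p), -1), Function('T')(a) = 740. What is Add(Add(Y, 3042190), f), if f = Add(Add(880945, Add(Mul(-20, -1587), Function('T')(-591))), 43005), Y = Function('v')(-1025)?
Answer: Rational(3430815959, 858) ≈ 3.9986e+6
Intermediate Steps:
Y = Rational(-1, 858) (Y = Pow(Add(167, -1025), -1) = Pow(-858, -1) = Rational(-1, 858) ≈ -0.0011655)
f = 956430 (f = Add(Add(880945, Add(Mul(-20, -1587), 740)), 43005) = Add(Add(880945, Add(31740, 740)), 43005) = Add(Add(880945, 32480), 43005) = Add(913425, 43005) = 956430)
Add(Add(Y, 3042190), f) = Add(Add(Rational(-1, 858), 3042190), 956430) = Add(Rational(2610199019, 858), 956430) = Rational(3430815959, 858)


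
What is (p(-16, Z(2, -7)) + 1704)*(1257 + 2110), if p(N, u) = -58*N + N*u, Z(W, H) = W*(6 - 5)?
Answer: 8754200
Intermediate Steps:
Z(W, H) = W (Z(W, H) = W*1 = W)
(p(-16, Z(2, -7)) + 1704)*(1257 + 2110) = (-16*(-58 + 2) + 1704)*(1257 + 2110) = (-16*(-56) + 1704)*3367 = (896 + 1704)*3367 = 2600*3367 = 8754200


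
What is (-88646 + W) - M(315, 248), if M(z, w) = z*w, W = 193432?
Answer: 26666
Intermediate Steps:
M(z, w) = w*z
(-88646 + W) - M(315, 248) = (-88646 + 193432) - 248*315 = 104786 - 1*78120 = 104786 - 78120 = 26666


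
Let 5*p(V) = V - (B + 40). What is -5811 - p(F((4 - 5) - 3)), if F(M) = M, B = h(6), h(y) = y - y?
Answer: -29011/5 ≈ -5802.2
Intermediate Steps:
h(y) = 0
B = 0
p(V) = -8 + V/5 (p(V) = (V - (0 + 40))/5 = (V - 1*40)/5 = (V - 40)/5 = (-40 + V)/5 = -8 + V/5)
-5811 - p(F((4 - 5) - 3)) = -5811 - (-8 + ((4 - 5) - 3)/5) = -5811 - (-8 + (-1 - 3)/5) = -5811 - (-8 + (⅕)*(-4)) = -5811 - (-8 - ⅘) = -5811 - 1*(-44/5) = -5811 + 44/5 = -29011/5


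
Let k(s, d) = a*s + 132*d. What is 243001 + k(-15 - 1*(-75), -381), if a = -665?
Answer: 152809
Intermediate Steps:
k(s, d) = -665*s + 132*d
243001 + k(-15 - 1*(-75), -381) = 243001 + (-665*(-15 - 1*(-75)) + 132*(-381)) = 243001 + (-665*(-15 + 75) - 50292) = 243001 + (-665*60 - 50292) = 243001 + (-39900 - 50292) = 243001 - 90192 = 152809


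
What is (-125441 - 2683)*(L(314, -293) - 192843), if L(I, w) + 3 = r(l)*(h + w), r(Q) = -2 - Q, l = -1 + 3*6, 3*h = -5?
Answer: 23990877336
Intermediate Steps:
h = -5/3 (h = (⅓)*(-5) = -5/3 ≈ -1.6667)
l = 17 (l = -1 + 18 = 17)
L(I, w) = 86/3 - 19*w (L(I, w) = -3 + (-2 - 1*17)*(-5/3 + w) = -3 + (-2 - 17)*(-5/3 + w) = -3 - 19*(-5/3 + w) = -3 + (95/3 - 19*w) = 86/3 - 19*w)
(-125441 - 2683)*(L(314, -293) - 192843) = (-125441 - 2683)*((86/3 - 19*(-293)) - 192843) = -128124*((86/3 + 5567) - 192843) = -128124*(16787/3 - 192843) = -128124*(-561742/3) = 23990877336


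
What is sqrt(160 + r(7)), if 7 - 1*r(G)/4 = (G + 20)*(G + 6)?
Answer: 8*I*sqrt(19) ≈ 34.871*I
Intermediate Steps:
r(G) = 28 - 4*(6 + G)*(20 + G) (r(G) = 28 - 4*(G + 20)*(G + 6) = 28 - 4*(20 + G)*(6 + G) = 28 - 4*(6 + G)*(20 + G))
sqrt(160 + r(7)) = sqrt(160 + (-452 - 104*7 - 4*7**2)) = sqrt(160 + (-452 - 728 - 4*49)) = sqrt(160 + (-452 - 728 - 196)) = sqrt(160 - 1376) = sqrt(-1216) = 8*I*sqrt(19)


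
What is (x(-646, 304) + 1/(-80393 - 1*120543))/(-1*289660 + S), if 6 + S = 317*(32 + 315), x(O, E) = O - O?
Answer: 1/36101568312 ≈ 2.7700e-11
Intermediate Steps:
x(O, E) = 0
S = 109993 (S = -6 + 317*(32 + 315) = -6 + 317*347 = -6 + 109999 = 109993)
(x(-646, 304) + 1/(-80393 - 1*120543))/(-1*289660 + S) = (0 + 1/(-80393 - 1*120543))/(-1*289660 + 109993) = (0 + 1/(-80393 - 120543))/(-289660 + 109993) = (0 + 1/(-200936))/(-179667) = (0 - 1/200936)*(-1/179667) = -1/200936*(-1/179667) = 1/36101568312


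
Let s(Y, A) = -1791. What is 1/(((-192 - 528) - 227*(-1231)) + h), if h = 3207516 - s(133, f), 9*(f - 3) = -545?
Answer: 1/3488024 ≈ 2.8670e-7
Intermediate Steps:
f = -518/9 (f = 3 + (1/9)*(-545) = 3 - 545/9 = -518/9 ≈ -57.556)
h = 3209307 (h = 3207516 - 1*(-1791) = 3207516 + 1791 = 3209307)
1/(((-192 - 528) - 227*(-1231)) + h) = 1/(((-192 - 528) - 227*(-1231)) + 3209307) = 1/((-720 + 279437) + 3209307) = 1/(278717 + 3209307) = 1/3488024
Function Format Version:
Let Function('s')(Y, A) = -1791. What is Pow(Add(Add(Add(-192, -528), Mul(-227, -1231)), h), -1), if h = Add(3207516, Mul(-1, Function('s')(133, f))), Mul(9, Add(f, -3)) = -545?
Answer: Rational(1, 3488024) ≈ 2.8670e-7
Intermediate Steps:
f = Rational(-518, 9) (f = Add(3, Mul(Rational(1, 9), -545)) = Add(3, Rational(-545, 9)) = Rational(-518, 9) ≈ -57.556)
h = 3209307 (h = Add(3207516, Mul(-1, -1791)) = Add(3207516, 1791) = 3209307)
Pow(Add(Add(Add(-192, -528), Mul(-227, -1231)), h), -1) = Pow(Add(Add(Add(-192, -528), Mul(-227, -1231)), 3209307), -1) = Pow(Add(Add(-720, 279437), 3209307), -1) = Pow(Add(278717, 3209307), -1) = Pow(3488024, -1) = Rational(1, 3488024)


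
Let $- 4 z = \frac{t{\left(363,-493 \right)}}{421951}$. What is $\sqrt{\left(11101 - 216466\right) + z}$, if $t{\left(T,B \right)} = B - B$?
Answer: $i \sqrt{205365} \approx 453.17 i$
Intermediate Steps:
$t{\left(T,B \right)} = 0$
$z = 0$ ($z = - \frac{0 \cdot \frac{1}{421951}}{4} = \left(- \frac{1}{4}\right) 0 = 0$)
$\sqrt{\left(11101 - 216466\right) + z} = \sqrt{\left(11101 - 216466\right) + 0} = \sqrt{-205365 + 0} = \sqrt{-205365} = i \sqrt{205365}$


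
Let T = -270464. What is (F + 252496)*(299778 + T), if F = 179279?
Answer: 12657052350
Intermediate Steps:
(F + 252496)*(299778 + T) = (179279 + 252496)*(299778 - 270464) = 431775*29314 = 12657052350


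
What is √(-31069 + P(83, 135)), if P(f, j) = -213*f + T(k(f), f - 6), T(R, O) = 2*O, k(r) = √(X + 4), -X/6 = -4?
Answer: I*√48594 ≈ 220.44*I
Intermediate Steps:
X = 24 (X = -6*(-4) = 24)
k(r) = 2*√7 (k(r) = √(24 + 4) = √28 = 2*√7)
P(f, j) = -12 - 211*f (P(f, j) = -213*f + 2*(f - 6) = -213*f + 2*(-6 + f) = -213*f + (-12 + 2*f) = -12 - 211*f)
√(-31069 + P(83, 135)) = √(-31069 + (-12 - 211*83)) = √(-31069 + (-12 - 17513)) = √(-31069 - 17525) = √(-48594) = I*√48594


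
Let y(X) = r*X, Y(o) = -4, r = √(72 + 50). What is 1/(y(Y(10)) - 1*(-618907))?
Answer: 618907/383045872697 + 4*√122/383045872697 ≈ 1.6159e-6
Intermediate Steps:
r = √122 ≈ 11.045
y(X) = X*√122 (y(X) = √122*X = X*√122)
1/(y(Y(10)) - 1*(-618907)) = 1/(-4*√122 - 1*(-618907)) = 1/(-4*√122 + 618907) = 1/(618907 - 4*√122)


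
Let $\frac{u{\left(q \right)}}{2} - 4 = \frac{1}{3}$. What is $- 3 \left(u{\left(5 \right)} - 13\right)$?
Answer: $13$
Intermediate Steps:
$u{\left(q \right)} = \frac{26}{3}$ ($u{\left(q \right)} = 8 + \frac{2}{3} = \frac{26}{3}$)
$- 3 \left(u{\left(5 \right)} - 13\right) = - 3 \left(\frac{26}{3} - 13\right) = \left(-3\right) \left(- \frac{13}{3}\right) = 13$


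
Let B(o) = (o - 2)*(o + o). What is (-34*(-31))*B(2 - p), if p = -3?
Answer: 31620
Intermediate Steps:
B(o) = 2*o*(-2 + o) (B(o) = (-2 + o)*(2*o) = 2*o*(-2 + o))
(-34*(-31))*B(2 - p) = (-34*(-31))*(2*(2 - 1*(-3))*(-2 + (2 - 1*(-3)))) = 1054*(2*(2 + 3)*(-2 + (2 + 3))) = 1054*(2*5*(-2 + 5)) = 1054*(2*5*3) = 1054*30 = 31620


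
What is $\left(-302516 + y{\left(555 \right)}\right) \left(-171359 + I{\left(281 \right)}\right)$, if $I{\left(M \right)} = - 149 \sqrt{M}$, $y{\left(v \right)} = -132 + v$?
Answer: $51766354387 + 45011857 \sqrt{281} \approx 5.2521 \cdot 10^{10}$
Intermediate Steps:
$\left(-302516 + y{\left(555 \right)}\right) \left(-171359 + I{\left(281 \right)}\right) = \left(-302516 + \left(-132 + 555\right)\right) \left(-171359 - 149 \sqrt{281}\right) = \left(-302516 + 423\right) \left(-171359 - 149 \sqrt{281}\right) = - 302093 \left(-171359 - 149 \sqrt{281}\right) = 51766354387 + 45011857 \sqrt{281}$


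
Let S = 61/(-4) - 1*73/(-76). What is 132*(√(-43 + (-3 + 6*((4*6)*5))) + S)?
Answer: -35838/19 + 132*√674 ≈ 1540.7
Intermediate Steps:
S = -543/38 (S = 61*(-¼) - 73*(-1/76) = -61/4 + 73/76 = -543/38 ≈ -14.289)
132*(√(-43 + (-3 + 6*((4*6)*5))) + S) = 132*(√(-43 + (-3 + 6*((4*6)*5))) - 543/38) = 132*(√(-43 + (-3 + 6*(24*5))) - 543/38) = 132*(√(-43 + (-3 + 6*120)) - 543/38) = 132*(√(-43 + (-3 + 720)) - 543/38) = 132*(√(-43 + 717) - 543/38) = 132*(√674 - 543/38) = 132*(-543/38 + √674) = -35838/19 + 132*√674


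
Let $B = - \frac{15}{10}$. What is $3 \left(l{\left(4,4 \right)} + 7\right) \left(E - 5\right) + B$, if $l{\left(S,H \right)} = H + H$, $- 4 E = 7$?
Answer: $- \frac{1221}{4} \approx -305.25$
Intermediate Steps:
$E = - \frac{7}{4}$ ($E = \left(- \frac{1}{4}\right) 7 = - \frac{7}{4} \approx -1.75$)
$l{\left(S,H \right)} = 2 H$
$B = - \frac{3}{2}$ ($B = \left(-15\right) \frac{1}{10} = - \frac{3}{2} \approx -1.5$)
$3 \left(l{\left(4,4 \right)} + 7\right) \left(E - 5\right) + B = 3 \left(2 \cdot 4 + 7\right) \left(- \frac{7}{4} - 5\right) - \frac{3}{2} = 3 \left(8 + 7\right) \left(- \frac{27}{4}\right) - \frac{3}{2} = 3 \cdot 15 \left(- \frac{27}{4}\right) - \frac{3}{2} = 3 \left(- \frac{405}{4}\right) - \frac{3}{2} = - \frac{1215}{4} - \frac{3}{2} = - \frac{1221}{4}$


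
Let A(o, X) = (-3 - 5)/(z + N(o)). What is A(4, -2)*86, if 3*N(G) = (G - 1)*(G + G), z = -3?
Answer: -688/5 ≈ -137.60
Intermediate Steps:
N(G) = 2*G*(-1 + G)/3 (N(G) = ((G - 1)*(G + G))/3 = ((-1 + G)*(2*G))/3 = (2*G*(-1 + G))/3 = 2*G*(-1 + G)/3)
A(o, X) = -8/(-3 + 2*o*(-1 + o)/3) (A(o, X) = (-3 - 5)/(-3 + 2*o*(-1 + o)/3) = -8/(-3 + 2*o*(-1 + o)/3))
A(4, -2)*86 = -24/(-9 + 2*4*(-1 + 4))*86 = -24/(-9 + 2*4*3)*86 = -24/(-9 + 24)*86 = -24/15*86 = -24*1/15*86 = -8/5*86 = -688/5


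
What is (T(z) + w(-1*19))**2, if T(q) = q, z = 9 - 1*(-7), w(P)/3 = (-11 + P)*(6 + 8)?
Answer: 1547536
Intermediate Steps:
w(P) = -462 + 42*P (w(P) = 3*((-11 + P)*(6 + 8)) = 3*((-11 + P)*14) = 3*(-154 + 14*P) = -462 + 42*P)
z = 16 (z = 9 + 7 = 16)
(T(z) + w(-1*19))**2 = (16 + (-462 + 42*(-1*19)))**2 = (16 + (-462 + 42*(-19)))**2 = (16 + (-462 - 798))**2 = (16 - 1260)**2 = (-1244)**2 = 1547536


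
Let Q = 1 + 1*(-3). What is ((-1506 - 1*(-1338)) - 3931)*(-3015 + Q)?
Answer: 12366683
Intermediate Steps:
Q = -2 (Q = 1 - 3 = -2)
((-1506 - 1*(-1338)) - 3931)*(-3015 + Q) = ((-1506 - 1*(-1338)) - 3931)*(-3015 - 2) = ((-1506 + 1338) - 3931)*(-3017) = (-168 - 3931)*(-3017) = -4099*(-3017) = 12366683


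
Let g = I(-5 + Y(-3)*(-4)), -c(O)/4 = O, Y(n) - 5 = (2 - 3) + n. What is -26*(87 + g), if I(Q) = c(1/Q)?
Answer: -20462/9 ≈ -2273.6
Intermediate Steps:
Y(n) = 4 + n (Y(n) = 5 + ((2 - 3) + n) = 5 + (-1 + n) = 4 + n)
c(O) = -4*O
I(Q) = -4/Q
g = 4/9 (g = -4/(-5 + (4 - 3)*(-4)) = -4/(-5 + 1*(-4)) = -4/(-5 - 4) = -4/(-9) = -4*(-⅑) = 4/9 ≈ 0.44444)
-26*(87 + g) = -26*(87 + 4/9) = -26*787/9 = -20462/9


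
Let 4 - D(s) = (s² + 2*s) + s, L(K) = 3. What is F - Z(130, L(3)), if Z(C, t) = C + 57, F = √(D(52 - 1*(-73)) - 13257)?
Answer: -187 + 7*I*√597 ≈ -187.0 + 171.04*I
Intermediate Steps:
D(s) = 4 - s² - 3*s (D(s) = 4 - ((s² + 2*s) + s) = 4 - (s² + 3*s) = 4 + (-s² - 3*s) = 4 - s² - 3*s)
F = 7*I*√597 (F = √((4 - (52 - 1*(-73))² - 3*(52 - 1*(-73))) - 13257) = √((4 - (52 + 73)² - 3*(52 + 73)) - 13257) = √((4 - 1*125² - 3*125) - 13257) = √((4 - 1*15625 - 375) - 13257) = √((4 - 15625 - 375) - 13257) = √(-15996 - 13257) = √(-29253) = 7*I*√597 ≈ 171.04*I)
Z(C, t) = 57 + C
F - Z(130, L(3)) = 7*I*√597 - (57 + 130) = 7*I*√597 - 1*187 = 7*I*√597 - 187 = -187 + 7*I*√597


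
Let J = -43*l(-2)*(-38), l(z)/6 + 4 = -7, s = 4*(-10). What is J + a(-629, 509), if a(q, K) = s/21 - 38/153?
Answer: -115503230/1071 ≈ -1.0785e+5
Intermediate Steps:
s = -40
l(z) = -66 (l(z) = -24 + 6*(-7) = -24 - 42 = -66)
a(q, K) = -2306/1071 (a(q, K) = -40/21 - 38/153 = -2306/1071)
J = -107844 (J = -43*(-66)*(-38) = 2838*(-38) = -107844)
J + a(-629, 509) = -107844 - 2306/1071 = -115503230/1071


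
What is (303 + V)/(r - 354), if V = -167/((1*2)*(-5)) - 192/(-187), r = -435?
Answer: -599759/1475430 ≈ -0.40650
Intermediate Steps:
V = 33149/1870 (V = -167/(2*(-5)) - 192*(-1/187) = -167/(-10) + 192/187 = -167*(-⅒) + 192/187 = 167/10 + 192/187 = 33149/1870 ≈ 17.727)
(303 + V)/(r - 354) = (303 + 33149/1870)/(-435 - 354) = (599759/1870)/(-789) = (599759/1870)*(-1/789) = -599759/1475430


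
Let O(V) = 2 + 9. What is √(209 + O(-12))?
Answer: 2*√55 ≈ 14.832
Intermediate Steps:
O(V) = 11
√(209 + O(-12)) = √(209 + 11) = √220 = 2*√55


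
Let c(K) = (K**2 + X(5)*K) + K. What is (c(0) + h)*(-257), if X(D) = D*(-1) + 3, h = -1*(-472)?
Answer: -121304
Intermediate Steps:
h = 472
X(D) = 3 - D (X(D) = -D + 3 = 3 - D)
c(K) = K**2 - K (c(K) = (K**2 + (3 - 1*5)*K) + K = (K**2 + (3 - 5)*K) + K = (K**2 - 2*K) + K = K**2 - K)
(c(0) + h)*(-257) = (0*(-1 + 0) + 472)*(-257) = (0*(-1) + 472)*(-257) = (0 + 472)*(-257) = 472*(-257) = -121304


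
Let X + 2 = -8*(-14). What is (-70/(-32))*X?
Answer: 1925/8 ≈ 240.63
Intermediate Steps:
X = 110 (X = -2 - 8*(-14) = -2 + 112 = 110)
(-70/(-32))*X = -70/(-32)*110 = -70*(-1/32)*110 = (35/16)*110 = 1925/8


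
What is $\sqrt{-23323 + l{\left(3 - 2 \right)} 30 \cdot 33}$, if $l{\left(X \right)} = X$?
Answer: $i \sqrt{22333} \approx 149.44 i$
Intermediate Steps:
$\sqrt{-23323 + l{\left(3 - 2 \right)} 30 \cdot 33} = \sqrt{-23323 + \left(3 - 2\right) 30 \cdot 33} = \sqrt{-23323 + 1 \cdot 30 \cdot 33} = \sqrt{-23323 + 30 \cdot 33} = \sqrt{-23323 + 990} = \sqrt{-22333} = i \sqrt{22333}$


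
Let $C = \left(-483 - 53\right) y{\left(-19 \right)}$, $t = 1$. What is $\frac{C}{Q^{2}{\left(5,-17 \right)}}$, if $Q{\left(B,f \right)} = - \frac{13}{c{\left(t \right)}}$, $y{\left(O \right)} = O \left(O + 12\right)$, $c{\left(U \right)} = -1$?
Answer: $- \frac{71288}{169} \approx -421.82$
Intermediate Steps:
$y{\left(O \right)} = O \left(12 + O\right)$
$C = -71288$ ($C = \left(-483 - 53\right) \left(- 19 \left(12 - 19\right)\right) = - 536 \left(\left(-19\right) \left(-7\right)\right) = \left(-536\right) 133 = -71288$)
$Q{\left(B,f \right)} = 13$ ($Q{\left(B,f \right)} = - \frac{13}{-1} = \left(-13\right) \left(-1\right) = 13$)
$\frac{C}{Q^{2}{\left(5,-17 \right)}} = - \frac{71288}{13^{2}} = - \frac{71288}{169}$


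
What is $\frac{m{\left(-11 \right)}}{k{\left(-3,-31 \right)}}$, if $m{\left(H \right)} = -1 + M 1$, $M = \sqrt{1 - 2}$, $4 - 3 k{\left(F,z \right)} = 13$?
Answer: $\frac{1}{3} - \frac{i}{3} \approx 0.33333 - 0.33333 i$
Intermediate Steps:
$k{\left(F,z \right)} = -3$ ($k{\left(F,z \right)} = \frac{4}{3} - \frac{13}{3} = -3$)
$M = i$ ($M = \sqrt{-1} = i \approx 1.0 i$)
$m{\left(H \right)} = -1 + i$ ($m{\left(H \right)} = -1 + i 1 = -1 + i$)
$\frac{m{\left(-11 \right)}}{k{\left(-3,-31 \right)}} = \frac{-1 + i}{-3} = \left(-1 + i\right) \left(- \frac{1}{3}\right) = \frac{1}{3} - \frac{i}{3}$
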